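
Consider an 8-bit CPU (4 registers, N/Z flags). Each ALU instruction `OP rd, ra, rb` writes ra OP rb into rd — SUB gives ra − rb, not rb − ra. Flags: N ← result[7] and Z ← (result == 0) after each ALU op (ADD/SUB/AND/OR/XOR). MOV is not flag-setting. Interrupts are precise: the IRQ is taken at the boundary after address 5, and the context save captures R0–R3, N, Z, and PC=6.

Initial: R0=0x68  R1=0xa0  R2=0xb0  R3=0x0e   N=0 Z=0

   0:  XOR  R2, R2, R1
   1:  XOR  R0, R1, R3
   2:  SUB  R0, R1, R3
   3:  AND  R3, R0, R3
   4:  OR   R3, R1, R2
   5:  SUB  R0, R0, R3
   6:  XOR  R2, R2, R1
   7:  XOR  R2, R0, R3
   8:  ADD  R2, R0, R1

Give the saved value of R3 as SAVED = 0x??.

after  0: R0=0x68 R1=0xa0 R2=0x10 R3=0x0e  N=0 Z=0
after  1: R0=0xae R1=0xa0 R2=0x10 R3=0x0e  N=1 Z=0
after  2: R0=0x92 R1=0xa0 R2=0x10 R3=0x0e  N=1 Z=0
after  3: R0=0x92 R1=0xa0 R2=0x10 R3=0x02  N=0 Z=0
after  4: R0=0x92 R1=0xa0 R2=0x10 R3=0xb0  N=1 Z=0
after  5: R0=0xe2 R1=0xa0 R2=0x10 R3=0xb0  N=1 Z=0
-- IRQ taken; context saved, return-PC = 6 --

SAVED = 0xb0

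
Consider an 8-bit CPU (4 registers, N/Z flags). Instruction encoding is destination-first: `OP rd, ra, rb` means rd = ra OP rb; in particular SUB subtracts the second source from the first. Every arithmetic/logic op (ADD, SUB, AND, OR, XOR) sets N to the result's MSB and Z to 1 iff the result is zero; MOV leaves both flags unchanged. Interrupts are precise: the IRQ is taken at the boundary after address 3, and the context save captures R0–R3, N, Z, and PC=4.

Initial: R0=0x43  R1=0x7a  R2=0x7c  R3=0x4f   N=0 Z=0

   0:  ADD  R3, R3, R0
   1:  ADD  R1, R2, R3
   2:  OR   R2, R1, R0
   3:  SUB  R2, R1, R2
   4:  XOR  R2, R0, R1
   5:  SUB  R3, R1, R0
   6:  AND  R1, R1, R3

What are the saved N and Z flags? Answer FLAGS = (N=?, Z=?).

FLAGS = (N=1, Z=0)

after  0: R0=0x43 R1=0x7a R2=0x7c R3=0x92  N=1 Z=0
after  1: R0=0x43 R1=0x0e R2=0x7c R3=0x92  N=0 Z=0
after  2: R0=0x43 R1=0x0e R2=0x4f R3=0x92  N=0 Z=0
after  3: R0=0x43 R1=0x0e R2=0xbf R3=0x92  N=1 Z=0
-- IRQ taken; context saved, return-PC = 4 --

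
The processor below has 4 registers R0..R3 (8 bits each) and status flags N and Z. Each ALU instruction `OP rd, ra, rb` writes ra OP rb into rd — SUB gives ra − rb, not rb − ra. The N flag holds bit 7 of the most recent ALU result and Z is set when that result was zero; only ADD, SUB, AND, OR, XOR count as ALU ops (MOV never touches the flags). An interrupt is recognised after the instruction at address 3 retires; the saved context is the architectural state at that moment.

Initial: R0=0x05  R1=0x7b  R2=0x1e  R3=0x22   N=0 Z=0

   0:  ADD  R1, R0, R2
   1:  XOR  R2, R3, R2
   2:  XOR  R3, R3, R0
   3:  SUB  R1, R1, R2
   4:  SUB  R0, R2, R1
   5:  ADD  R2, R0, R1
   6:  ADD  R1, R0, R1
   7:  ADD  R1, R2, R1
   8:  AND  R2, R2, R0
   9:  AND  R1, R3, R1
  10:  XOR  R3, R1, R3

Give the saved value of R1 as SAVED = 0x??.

SAVED = 0xe7

after  0: R0=0x05 R1=0x23 R2=0x1e R3=0x22  N=0 Z=0
after  1: R0=0x05 R1=0x23 R2=0x3c R3=0x22  N=0 Z=0
after  2: R0=0x05 R1=0x23 R2=0x3c R3=0x27  N=0 Z=0
after  3: R0=0x05 R1=0xe7 R2=0x3c R3=0x27  N=1 Z=0
-- IRQ taken; context saved, return-PC = 4 --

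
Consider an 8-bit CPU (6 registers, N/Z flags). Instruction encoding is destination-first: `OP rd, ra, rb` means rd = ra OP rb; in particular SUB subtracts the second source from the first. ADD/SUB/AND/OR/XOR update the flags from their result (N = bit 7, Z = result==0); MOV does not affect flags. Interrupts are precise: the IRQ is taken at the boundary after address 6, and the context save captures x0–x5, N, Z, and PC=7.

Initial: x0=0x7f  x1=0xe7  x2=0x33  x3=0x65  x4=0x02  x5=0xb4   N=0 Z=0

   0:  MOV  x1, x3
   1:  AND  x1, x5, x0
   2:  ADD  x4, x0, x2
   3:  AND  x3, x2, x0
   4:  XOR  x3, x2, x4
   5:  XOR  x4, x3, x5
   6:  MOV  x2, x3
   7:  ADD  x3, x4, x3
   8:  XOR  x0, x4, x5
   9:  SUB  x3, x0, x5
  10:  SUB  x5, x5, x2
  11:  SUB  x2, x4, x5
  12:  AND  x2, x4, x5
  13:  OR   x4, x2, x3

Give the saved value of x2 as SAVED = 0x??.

SAVED = 0x81

after  0: x0=0x7f x1=0x65 x2=0x33 x3=0x65 x4=0x02 x5=0xb4  N=0 Z=0
after  1: x0=0x7f x1=0x34 x2=0x33 x3=0x65 x4=0x02 x5=0xb4  N=0 Z=0
after  2: x0=0x7f x1=0x34 x2=0x33 x3=0x65 x4=0xb2 x5=0xb4  N=1 Z=0
after  3: x0=0x7f x1=0x34 x2=0x33 x3=0x33 x4=0xb2 x5=0xb4  N=0 Z=0
after  4: x0=0x7f x1=0x34 x2=0x33 x3=0x81 x4=0xb2 x5=0xb4  N=1 Z=0
after  5: x0=0x7f x1=0x34 x2=0x33 x3=0x81 x4=0x35 x5=0xb4  N=0 Z=0
after  6: x0=0x7f x1=0x34 x2=0x81 x3=0x81 x4=0x35 x5=0xb4  N=0 Z=0
-- IRQ taken; context saved, return-PC = 7 --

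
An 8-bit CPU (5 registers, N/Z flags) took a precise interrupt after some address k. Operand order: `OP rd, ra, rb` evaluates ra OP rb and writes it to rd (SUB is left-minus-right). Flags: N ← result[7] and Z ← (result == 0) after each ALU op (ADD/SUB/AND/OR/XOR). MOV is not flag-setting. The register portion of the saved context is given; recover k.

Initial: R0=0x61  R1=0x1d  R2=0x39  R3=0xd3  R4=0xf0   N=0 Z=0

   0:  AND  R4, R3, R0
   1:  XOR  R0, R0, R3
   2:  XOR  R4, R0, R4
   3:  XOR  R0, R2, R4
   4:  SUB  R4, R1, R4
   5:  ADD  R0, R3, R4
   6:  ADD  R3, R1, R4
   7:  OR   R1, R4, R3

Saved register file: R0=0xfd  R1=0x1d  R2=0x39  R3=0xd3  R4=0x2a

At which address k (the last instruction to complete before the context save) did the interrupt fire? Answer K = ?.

K = 5

after  0: R0=0x61 R1=0x1d R2=0x39 R3=0xd3 R4=0x41  N=0 Z=0
after  1: R0=0xb2 R1=0x1d R2=0x39 R3=0xd3 R4=0x41  N=1 Z=0
after  2: R0=0xb2 R1=0x1d R2=0x39 R3=0xd3 R4=0xf3  N=1 Z=0
after  3: R0=0xca R1=0x1d R2=0x39 R3=0xd3 R4=0xf3  N=1 Z=0
after  4: R0=0xca R1=0x1d R2=0x39 R3=0xd3 R4=0x2a  N=0 Z=0
after  5: R0=0xfd R1=0x1d R2=0x39 R3=0xd3 R4=0x2a  N=1 Z=0
-- IRQ taken; context saved, return-PC = 6 --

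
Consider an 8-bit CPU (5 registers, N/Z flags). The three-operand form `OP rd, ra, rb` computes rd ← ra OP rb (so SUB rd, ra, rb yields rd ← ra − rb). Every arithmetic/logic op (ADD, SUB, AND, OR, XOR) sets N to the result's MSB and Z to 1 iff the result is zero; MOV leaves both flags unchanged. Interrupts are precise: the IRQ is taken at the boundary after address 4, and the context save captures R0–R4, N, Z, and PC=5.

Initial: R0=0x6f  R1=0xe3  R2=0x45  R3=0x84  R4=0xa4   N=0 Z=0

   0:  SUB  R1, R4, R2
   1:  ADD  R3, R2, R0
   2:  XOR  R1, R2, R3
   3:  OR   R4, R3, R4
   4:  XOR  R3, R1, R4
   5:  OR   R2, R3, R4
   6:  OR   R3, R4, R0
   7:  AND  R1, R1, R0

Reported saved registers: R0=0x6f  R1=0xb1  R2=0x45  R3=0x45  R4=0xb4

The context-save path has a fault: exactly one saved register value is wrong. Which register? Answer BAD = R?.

after  0: R0=0x6f R1=0x5f R2=0x45 R3=0x84 R4=0xa4  N=0 Z=0
after  1: R0=0x6f R1=0x5f R2=0x45 R3=0xb4 R4=0xa4  N=1 Z=0
after  2: R0=0x6f R1=0xf1 R2=0x45 R3=0xb4 R4=0xa4  N=1 Z=0
after  3: R0=0x6f R1=0xf1 R2=0x45 R3=0xb4 R4=0xb4  N=1 Z=0
after  4: R0=0x6f R1=0xf1 R2=0x45 R3=0x45 R4=0xb4  N=0 Z=0
-- IRQ taken; context saved, return-PC = 5 --
mismatch: R1: reported 0xb1 vs actual 0xf1

BAD = R1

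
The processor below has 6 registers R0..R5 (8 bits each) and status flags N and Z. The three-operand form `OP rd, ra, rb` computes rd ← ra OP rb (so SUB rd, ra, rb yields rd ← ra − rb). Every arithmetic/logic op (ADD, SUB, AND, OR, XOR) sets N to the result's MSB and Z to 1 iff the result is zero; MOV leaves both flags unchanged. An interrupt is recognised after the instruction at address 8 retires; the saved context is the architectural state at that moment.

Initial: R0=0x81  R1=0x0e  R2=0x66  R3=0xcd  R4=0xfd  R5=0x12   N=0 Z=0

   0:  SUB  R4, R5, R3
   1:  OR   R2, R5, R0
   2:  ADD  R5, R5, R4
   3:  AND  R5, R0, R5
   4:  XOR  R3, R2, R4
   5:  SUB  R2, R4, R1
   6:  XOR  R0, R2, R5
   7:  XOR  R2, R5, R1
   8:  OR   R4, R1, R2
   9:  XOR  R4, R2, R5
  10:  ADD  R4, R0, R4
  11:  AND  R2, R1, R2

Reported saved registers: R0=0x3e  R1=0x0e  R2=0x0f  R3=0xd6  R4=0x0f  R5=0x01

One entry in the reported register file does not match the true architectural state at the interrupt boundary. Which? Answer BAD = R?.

BAD = R0

after  0: R0=0x81 R1=0x0e R2=0x66 R3=0xcd R4=0x45 R5=0x12  N=0 Z=0
after  1: R0=0x81 R1=0x0e R2=0x93 R3=0xcd R4=0x45 R5=0x12  N=1 Z=0
after  2: R0=0x81 R1=0x0e R2=0x93 R3=0xcd R4=0x45 R5=0x57  N=0 Z=0
after  3: R0=0x81 R1=0x0e R2=0x93 R3=0xcd R4=0x45 R5=0x01  N=0 Z=0
after  4: R0=0x81 R1=0x0e R2=0x93 R3=0xd6 R4=0x45 R5=0x01  N=1 Z=0
after  5: R0=0x81 R1=0x0e R2=0x37 R3=0xd6 R4=0x45 R5=0x01  N=0 Z=0
after  6: R0=0x36 R1=0x0e R2=0x37 R3=0xd6 R4=0x45 R5=0x01  N=0 Z=0
after  7: R0=0x36 R1=0x0e R2=0x0f R3=0xd6 R4=0x45 R5=0x01  N=0 Z=0
after  8: R0=0x36 R1=0x0e R2=0x0f R3=0xd6 R4=0x0f R5=0x01  N=0 Z=0
-- IRQ taken; context saved, return-PC = 9 --
mismatch: R0: reported 0x3e vs actual 0x36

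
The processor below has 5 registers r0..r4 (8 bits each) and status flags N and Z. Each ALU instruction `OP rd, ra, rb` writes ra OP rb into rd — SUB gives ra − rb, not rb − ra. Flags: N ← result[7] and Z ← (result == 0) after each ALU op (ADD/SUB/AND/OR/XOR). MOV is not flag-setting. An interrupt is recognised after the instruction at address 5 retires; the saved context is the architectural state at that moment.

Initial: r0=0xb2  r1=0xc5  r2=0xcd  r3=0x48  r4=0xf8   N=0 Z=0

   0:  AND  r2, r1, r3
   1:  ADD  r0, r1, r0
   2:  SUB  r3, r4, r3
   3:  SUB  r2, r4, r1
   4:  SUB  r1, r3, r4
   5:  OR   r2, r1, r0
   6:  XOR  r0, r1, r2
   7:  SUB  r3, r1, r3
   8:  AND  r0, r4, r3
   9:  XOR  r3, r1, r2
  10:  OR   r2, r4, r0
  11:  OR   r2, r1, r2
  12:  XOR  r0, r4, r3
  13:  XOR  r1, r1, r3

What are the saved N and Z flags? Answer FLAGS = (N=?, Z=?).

FLAGS = (N=1, Z=0)

after  0: r0=0xb2 r1=0xc5 r2=0x40 r3=0x48 r4=0xf8  N=0 Z=0
after  1: r0=0x77 r1=0xc5 r2=0x40 r3=0x48 r4=0xf8  N=0 Z=0
after  2: r0=0x77 r1=0xc5 r2=0x40 r3=0xb0 r4=0xf8  N=1 Z=0
after  3: r0=0x77 r1=0xc5 r2=0x33 r3=0xb0 r4=0xf8  N=0 Z=0
after  4: r0=0x77 r1=0xb8 r2=0x33 r3=0xb0 r4=0xf8  N=1 Z=0
after  5: r0=0x77 r1=0xb8 r2=0xff r3=0xb0 r4=0xf8  N=1 Z=0
-- IRQ taken; context saved, return-PC = 6 --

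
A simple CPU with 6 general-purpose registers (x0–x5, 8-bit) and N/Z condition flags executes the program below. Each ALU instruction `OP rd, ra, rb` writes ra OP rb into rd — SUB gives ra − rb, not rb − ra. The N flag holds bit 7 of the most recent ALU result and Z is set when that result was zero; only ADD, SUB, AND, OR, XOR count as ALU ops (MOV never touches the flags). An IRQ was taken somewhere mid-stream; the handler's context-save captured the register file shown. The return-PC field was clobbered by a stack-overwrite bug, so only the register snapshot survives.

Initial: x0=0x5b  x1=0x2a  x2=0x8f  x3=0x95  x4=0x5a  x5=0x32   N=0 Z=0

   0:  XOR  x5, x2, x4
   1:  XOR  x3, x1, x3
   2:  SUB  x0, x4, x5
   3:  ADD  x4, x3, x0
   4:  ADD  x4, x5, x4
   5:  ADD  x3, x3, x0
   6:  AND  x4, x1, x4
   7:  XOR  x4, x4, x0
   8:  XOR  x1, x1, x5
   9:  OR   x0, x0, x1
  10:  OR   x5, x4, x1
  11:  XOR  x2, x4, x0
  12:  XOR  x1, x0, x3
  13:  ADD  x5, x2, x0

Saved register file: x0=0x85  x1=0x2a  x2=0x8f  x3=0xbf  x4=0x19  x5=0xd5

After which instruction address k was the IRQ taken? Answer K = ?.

K = 4

after  0: x0=0x5b x1=0x2a x2=0x8f x3=0x95 x4=0x5a x5=0xd5  N=1 Z=0
after  1: x0=0x5b x1=0x2a x2=0x8f x3=0xbf x4=0x5a x5=0xd5  N=1 Z=0
after  2: x0=0x85 x1=0x2a x2=0x8f x3=0xbf x4=0x5a x5=0xd5  N=1 Z=0
after  3: x0=0x85 x1=0x2a x2=0x8f x3=0xbf x4=0x44 x5=0xd5  N=0 Z=0
after  4: x0=0x85 x1=0x2a x2=0x8f x3=0xbf x4=0x19 x5=0xd5  N=0 Z=0
-- IRQ taken; context saved, return-PC = 5 --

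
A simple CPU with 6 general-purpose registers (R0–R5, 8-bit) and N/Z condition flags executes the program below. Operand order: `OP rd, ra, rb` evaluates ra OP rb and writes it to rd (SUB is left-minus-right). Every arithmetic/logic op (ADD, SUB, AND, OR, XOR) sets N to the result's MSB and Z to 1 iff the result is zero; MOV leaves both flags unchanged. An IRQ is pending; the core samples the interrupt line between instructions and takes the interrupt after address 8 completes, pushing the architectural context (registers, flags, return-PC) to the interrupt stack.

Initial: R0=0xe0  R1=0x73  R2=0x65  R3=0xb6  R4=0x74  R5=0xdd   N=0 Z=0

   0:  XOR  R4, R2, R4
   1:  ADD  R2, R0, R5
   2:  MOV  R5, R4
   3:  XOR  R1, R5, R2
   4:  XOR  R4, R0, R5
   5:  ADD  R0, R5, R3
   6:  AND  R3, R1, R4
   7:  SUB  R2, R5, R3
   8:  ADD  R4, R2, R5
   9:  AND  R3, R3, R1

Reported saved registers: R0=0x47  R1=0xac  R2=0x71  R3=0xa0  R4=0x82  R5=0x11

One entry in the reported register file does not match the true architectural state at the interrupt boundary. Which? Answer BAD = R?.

BAD = R0

after  0: R0=0xe0 R1=0x73 R2=0x65 R3=0xb6 R4=0x11 R5=0xdd  N=0 Z=0
after  1: R0=0xe0 R1=0x73 R2=0xbd R3=0xb6 R4=0x11 R5=0xdd  N=1 Z=0
after  2: R0=0xe0 R1=0x73 R2=0xbd R3=0xb6 R4=0x11 R5=0x11  N=1 Z=0
after  3: R0=0xe0 R1=0xac R2=0xbd R3=0xb6 R4=0x11 R5=0x11  N=1 Z=0
after  4: R0=0xe0 R1=0xac R2=0xbd R3=0xb6 R4=0xf1 R5=0x11  N=1 Z=0
after  5: R0=0xc7 R1=0xac R2=0xbd R3=0xb6 R4=0xf1 R5=0x11  N=1 Z=0
after  6: R0=0xc7 R1=0xac R2=0xbd R3=0xa0 R4=0xf1 R5=0x11  N=1 Z=0
after  7: R0=0xc7 R1=0xac R2=0x71 R3=0xa0 R4=0xf1 R5=0x11  N=0 Z=0
after  8: R0=0xc7 R1=0xac R2=0x71 R3=0xa0 R4=0x82 R5=0x11  N=1 Z=0
-- IRQ taken; context saved, return-PC = 9 --
mismatch: R0: reported 0x47 vs actual 0xc7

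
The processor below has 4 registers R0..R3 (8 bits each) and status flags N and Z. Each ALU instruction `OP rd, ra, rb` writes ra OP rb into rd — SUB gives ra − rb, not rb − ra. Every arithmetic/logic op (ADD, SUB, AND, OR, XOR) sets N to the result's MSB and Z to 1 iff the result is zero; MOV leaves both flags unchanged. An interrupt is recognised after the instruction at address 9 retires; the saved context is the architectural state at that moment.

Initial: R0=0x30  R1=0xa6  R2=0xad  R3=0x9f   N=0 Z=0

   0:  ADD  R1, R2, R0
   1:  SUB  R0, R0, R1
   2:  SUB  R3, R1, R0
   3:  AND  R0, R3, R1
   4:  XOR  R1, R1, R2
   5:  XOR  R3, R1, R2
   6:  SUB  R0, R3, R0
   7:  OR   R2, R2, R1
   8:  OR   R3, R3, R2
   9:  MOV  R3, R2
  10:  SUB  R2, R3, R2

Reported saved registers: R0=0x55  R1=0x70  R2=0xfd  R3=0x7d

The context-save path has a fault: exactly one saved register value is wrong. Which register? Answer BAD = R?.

after  0: R0=0x30 R1=0xdd R2=0xad R3=0x9f  N=1 Z=0
after  1: R0=0x53 R1=0xdd R2=0xad R3=0x9f  N=0 Z=0
after  2: R0=0x53 R1=0xdd R2=0xad R3=0x8a  N=1 Z=0
after  3: R0=0x88 R1=0xdd R2=0xad R3=0x8a  N=1 Z=0
after  4: R0=0x88 R1=0x70 R2=0xad R3=0x8a  N=0 Z=0
after  5: R0=0x88 R1=0x70 R2=0xad R3=0xdd  N=1 Z=0
after  6: R0=0x55 R1=0x70 R2=0xad R3=0xdd  N=0 Z=0
after  7: R0=0x55 R1=0x70 R2=0xfd R3=0xdd  N=1 Z=0
after  8: R0=0x55 R1=0x70 R2=0xfd R3=0xfd  N=1 Z=0
after  9: R0=0x55 R1=0x70 R2=0xfd R3=0xfd  N=1 Z=0
-- IRQ taken; context saved, return-PC = 10 --
mismatch: R3: reported 0x7d vs actual 0xfd

BAD = R3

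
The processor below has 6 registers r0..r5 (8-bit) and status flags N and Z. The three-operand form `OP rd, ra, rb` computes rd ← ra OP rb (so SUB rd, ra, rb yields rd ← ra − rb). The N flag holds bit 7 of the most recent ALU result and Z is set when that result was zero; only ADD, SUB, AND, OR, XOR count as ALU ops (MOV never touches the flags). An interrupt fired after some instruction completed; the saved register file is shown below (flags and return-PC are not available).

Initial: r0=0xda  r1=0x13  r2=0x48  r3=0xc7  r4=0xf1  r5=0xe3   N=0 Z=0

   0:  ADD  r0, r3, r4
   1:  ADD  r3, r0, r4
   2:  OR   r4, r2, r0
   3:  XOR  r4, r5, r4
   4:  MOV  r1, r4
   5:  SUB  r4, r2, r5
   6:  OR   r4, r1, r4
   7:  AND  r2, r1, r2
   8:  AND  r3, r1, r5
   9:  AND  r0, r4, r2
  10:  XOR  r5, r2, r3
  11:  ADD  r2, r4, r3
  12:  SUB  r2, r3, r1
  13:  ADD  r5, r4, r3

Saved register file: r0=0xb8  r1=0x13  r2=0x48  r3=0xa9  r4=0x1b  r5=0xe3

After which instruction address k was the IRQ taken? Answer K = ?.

after  0: r0=0xb8 r1=0x13 r2=0x48 r3=0xc7 r4=0xf1 r5=0xe3  N=1 Z=0
after  1: r0=0xb8 r1=0x13 r2=0x48 r3=0xa9 r4=0xf1 r5=0xe3  N=1 Z=0
after  2: r0=0xb8 r1=0x13 r2=0x48 r3=0xa9 r4=0xf8 r5=0xe3  N=1 Z=0
after  3: r0=0xb8 r1=0x13 r2=0x48 r3=0xa9 r4=0x1b r5=0xe3  N=0 Z=0
-- IRQ taken; context saved, return-PC = 4 --

K = 3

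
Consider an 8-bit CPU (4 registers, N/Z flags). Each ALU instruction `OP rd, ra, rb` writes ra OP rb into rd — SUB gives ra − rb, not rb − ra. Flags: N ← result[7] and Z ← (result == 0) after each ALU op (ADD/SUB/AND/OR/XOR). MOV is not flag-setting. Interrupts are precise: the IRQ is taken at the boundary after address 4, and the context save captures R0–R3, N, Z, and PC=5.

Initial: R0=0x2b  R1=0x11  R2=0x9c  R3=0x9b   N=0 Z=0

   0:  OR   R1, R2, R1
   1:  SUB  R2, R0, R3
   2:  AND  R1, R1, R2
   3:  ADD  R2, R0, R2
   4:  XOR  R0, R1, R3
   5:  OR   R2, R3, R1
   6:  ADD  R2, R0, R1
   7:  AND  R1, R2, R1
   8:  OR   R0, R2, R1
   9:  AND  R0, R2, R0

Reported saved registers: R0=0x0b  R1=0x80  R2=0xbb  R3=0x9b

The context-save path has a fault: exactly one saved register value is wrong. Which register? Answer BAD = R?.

after  0: R0=0x2b R1=0x9d R2=0x9c R3=0x9b  N=1 Z=0
after  1: R0=0x2b R1=0x9d R2=0x90 R3=0x9b  N=1 Z=0
after  2: R0=0x2b R1=0x90 R2=0x90 R3=0x9b  N=1 Z=0
after  3: R0=0x2b R1=0x90 R2=0xbb R3=0x9b  N=1 Z=0
after  4: R0=0x0b R1=0x90 R2=0xbb R3=0x9b  N=0 Z=0
-- IRQ taken; context saved, return-PC = 5 --
mismatch: R1: reported 0x80 vs actual 0x90

BAD = R1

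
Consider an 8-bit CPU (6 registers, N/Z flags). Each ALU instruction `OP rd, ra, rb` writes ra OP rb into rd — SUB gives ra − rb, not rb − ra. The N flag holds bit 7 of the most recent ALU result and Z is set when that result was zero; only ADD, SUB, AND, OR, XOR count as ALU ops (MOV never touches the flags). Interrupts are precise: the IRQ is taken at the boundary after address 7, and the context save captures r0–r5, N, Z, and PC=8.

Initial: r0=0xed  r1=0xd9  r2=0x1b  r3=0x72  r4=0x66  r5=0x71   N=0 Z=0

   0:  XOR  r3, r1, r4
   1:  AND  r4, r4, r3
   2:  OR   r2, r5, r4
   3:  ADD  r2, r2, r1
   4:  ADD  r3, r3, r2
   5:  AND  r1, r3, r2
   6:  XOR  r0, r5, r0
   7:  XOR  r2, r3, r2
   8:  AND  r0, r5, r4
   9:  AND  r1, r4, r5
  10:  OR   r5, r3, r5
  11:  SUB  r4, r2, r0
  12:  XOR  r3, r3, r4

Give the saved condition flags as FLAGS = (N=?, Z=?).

FLAGS = (N=0, Z=0)

after  0: r0=0xed r1=0xd9 r2=0x1b r3=0xbf r4=0x66 r5=0x71  N=1 Z=0
after  1: r0=0xed r1=0xd9 r2=0x1b r3=0xbf r4=0x26 r5=0x71  N=0 Z=0
after  2: r0=0xed r1=0xd9 r2=0x77 r3=0xbf r4=0x26 r5=0x71  N=0 Z=0
after  3: r0=0xed r1=0xd9 r2=0x50 r3=0xbf r4=0x26 r5=0x71  N=0 Z=0
after  4: r0=0xed r1=0xd9 r2=0x50 r3=0x0f r4=0x26 r5=0x71  N=0 Z=0
after  5: r0=0xed r1=0x00 r2=0x50 r3=0x0f r4=0x26 r5=0x71  N=0 Z=1
after  6: r0=0x9c r1=0x00 r2=0x50 r3=0x0f r4=0x26 r5=0x71  N=1 Z=0
after  7: r0=0x9c r1=0x00 r2=0x5f r3=0x0f r4=0x26 r5=0x71  N=0 Z=0
-- IRQ taken; context saved, return-PC = 8 --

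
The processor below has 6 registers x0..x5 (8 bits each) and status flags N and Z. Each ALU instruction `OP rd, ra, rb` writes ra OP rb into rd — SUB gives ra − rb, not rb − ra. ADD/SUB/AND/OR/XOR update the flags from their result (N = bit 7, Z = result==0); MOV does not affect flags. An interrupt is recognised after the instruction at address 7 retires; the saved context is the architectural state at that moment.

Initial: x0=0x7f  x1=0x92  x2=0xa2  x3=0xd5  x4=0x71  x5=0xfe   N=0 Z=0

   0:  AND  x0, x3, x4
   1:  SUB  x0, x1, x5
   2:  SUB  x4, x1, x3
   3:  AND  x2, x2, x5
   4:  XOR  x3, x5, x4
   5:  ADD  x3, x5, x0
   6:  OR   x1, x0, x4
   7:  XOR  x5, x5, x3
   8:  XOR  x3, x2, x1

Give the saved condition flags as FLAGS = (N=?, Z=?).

after  0: x0=0x51 x1=0x92 x2=0xa2 x3=0xd5 x4=0x71 x5=0xfe  N=0 Z=0
after  1: x0=0x94 x1=0x92 x2=0xa2 x3=0xd5 x4=0x71 x5=0xfe  N=1 Z=0
after  2: x0=0x94 x1=0x92 x2=0xa2 x3=0xd5 x4=0xbd x5=0xfe  N=1 Z=0
after  3: x0=0x94 x1=0x92 x2=0xa2 x3=0xd5 x4=0xbd x5=0xfe  N=1 Z=0
after  4: x0=0x94 x1=0x92 x2=0xa2 x3=0x43 x4=0xbd x5=0xfe  N=0 Z=0
after  5: x0=0x94 x1=0x92 x2=0xa2 x3=0x92 x4=0xbd x5=0xfe  N=1 Z=0
after  6: x0=0x94 x1=0xbd x2=0xa2 x3=0x92 x4=0xbd x5=0xfe  N=1 Z=0
after  7: x0=0x94 x1=0xbd x2=0xa2 x3=0x92 x4=0xbd x5=0x6c  N=0 Z=0
-- IRQ taken; context saved, return-PC = 8 --

FLAGS = (N=0, Z=0)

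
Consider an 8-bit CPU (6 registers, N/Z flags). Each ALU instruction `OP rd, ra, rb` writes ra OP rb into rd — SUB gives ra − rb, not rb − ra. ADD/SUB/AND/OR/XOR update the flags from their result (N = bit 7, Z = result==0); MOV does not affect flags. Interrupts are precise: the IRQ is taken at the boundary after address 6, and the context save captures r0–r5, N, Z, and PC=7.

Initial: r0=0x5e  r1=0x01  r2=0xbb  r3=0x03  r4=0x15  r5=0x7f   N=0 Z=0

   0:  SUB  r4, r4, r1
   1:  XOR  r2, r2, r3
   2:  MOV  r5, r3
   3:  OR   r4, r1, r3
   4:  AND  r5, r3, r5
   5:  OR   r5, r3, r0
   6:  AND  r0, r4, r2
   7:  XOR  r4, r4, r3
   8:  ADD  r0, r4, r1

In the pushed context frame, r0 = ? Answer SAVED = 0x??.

SAVED = 0x00

after  0: r0=0x5e r1=0x01 r2=0xbb r3=0x03 r4=0x14 r5=0x7f  N=0 Z=0
after  1: r0=0x5e r1=0x01 r2=0xb8 r3=0x03 r4=0x14 r5=0x7f  N=1 Z=0
after  2: r0=0x5e r1=0x01 r2=0xb8 r3=0x03 r4=0x14 r5=0x03  N=1 Z=0
after  3: r0=0x5e r1=0x01 r2=0xb8 r3=0x03 r4=0x03 r5=0x03  N=0 Z=0
after  4: r0=0x5e r1=0x01 r2=0xb8 r3=0x03 r4=0x03 r5=0x03  N=0 Z=0
after  5: r0=0x5e r1=0x01 r2=0xb8 r3=0x03 r4=0x03 r5=0x5f  N=0 Z=0
after  6: r0=0x00 r1=0x01 r2=0xb8 r3=0x03 r4=0x03 r5=0x5f  N=0 Z=1
-- IRQ taken; context saved, return-PC = 7 --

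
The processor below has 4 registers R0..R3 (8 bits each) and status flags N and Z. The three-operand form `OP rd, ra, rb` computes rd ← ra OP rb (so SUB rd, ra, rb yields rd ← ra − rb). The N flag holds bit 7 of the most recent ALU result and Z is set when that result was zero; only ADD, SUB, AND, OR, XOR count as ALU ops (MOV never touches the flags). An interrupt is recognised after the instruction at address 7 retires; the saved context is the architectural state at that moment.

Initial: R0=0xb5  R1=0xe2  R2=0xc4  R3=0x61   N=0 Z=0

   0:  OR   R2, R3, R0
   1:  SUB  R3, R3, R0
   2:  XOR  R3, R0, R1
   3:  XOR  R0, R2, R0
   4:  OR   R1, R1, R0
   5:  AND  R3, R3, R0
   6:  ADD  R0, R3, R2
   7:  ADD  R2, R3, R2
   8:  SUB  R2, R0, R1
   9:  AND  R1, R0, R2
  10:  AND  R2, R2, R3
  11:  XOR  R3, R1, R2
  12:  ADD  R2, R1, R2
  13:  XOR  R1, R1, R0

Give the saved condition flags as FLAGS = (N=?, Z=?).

FLAGS = (N=0, Z=0)

after  0: R0=0xb5 R1=0xe2 R2=0xf5 R3=0x61  N=1 Z=0
after  1: R0=0xb5 R1=0xe2 R2=0xf5 R3=0xac  N=1 Z=0
after  2: R0=0xb5 R1=0xe2 R2=0xf5 R3=0x57  N=0 Z=0
after  3: R0=0x40 R1=0xe2 R2=0xf5 R3=0x57  N=0 Z=0
after  4: R0=0x40 R1=0xe2 R2=0xf5 R3=0x57  N=1 Z=0
after  5: R0=0x40 R1=0xe2 R2=0xf5 R3=0x40  N=0 Z=0
after  6: R0=0x35 R1=0xe2 R2=0xf5 R3=0x40  N=0 Z=0
after  7: R0=0x35 R1=0xe2 R2=0x35 R3=0x40  N=0 Z=0
-- IRQ taken; context saved, return-PC = 8 --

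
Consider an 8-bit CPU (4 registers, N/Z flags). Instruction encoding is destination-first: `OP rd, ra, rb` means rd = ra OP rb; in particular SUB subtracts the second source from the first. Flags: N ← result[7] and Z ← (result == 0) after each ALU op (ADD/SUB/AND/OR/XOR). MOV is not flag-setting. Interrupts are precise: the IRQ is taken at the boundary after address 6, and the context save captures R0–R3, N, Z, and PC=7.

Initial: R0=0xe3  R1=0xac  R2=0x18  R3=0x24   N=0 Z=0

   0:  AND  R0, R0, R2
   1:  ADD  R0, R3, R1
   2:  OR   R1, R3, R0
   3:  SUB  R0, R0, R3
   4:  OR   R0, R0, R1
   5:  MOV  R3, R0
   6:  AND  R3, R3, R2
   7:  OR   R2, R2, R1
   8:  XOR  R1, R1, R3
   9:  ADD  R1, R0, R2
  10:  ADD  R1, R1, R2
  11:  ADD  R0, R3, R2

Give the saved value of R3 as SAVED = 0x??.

after  0: R0=0x00 R1=0xac R2=0x18 R3=0x24  N=0 Z=1
after  1: R0=0xd0 R1=0xac R2=0x18 R3=0x24  N=1 Z=0
after  2: R0=0xd0 R1=0xf4 R2=0x18 R3=0x24  N=1 Z=0
after  3: R0=0xac R1=0xf4 R2=0x18 R3=0x24  N=1 Z=0
after  4: R0=0xfc R1=0xf4 R2=0x18 R3=0x24  N=1 Z=0
after  5: R0=0xfc R1=0xf4 R2=0x18 R3=0xfc  N=1 Z=0
after  6: R0=0xfc R1=0xf4 R2=0x18 R3=0x18  N=0 Z=0
-- IRQ taken; context saved, return-PC = 7 --

SAVED = 0x18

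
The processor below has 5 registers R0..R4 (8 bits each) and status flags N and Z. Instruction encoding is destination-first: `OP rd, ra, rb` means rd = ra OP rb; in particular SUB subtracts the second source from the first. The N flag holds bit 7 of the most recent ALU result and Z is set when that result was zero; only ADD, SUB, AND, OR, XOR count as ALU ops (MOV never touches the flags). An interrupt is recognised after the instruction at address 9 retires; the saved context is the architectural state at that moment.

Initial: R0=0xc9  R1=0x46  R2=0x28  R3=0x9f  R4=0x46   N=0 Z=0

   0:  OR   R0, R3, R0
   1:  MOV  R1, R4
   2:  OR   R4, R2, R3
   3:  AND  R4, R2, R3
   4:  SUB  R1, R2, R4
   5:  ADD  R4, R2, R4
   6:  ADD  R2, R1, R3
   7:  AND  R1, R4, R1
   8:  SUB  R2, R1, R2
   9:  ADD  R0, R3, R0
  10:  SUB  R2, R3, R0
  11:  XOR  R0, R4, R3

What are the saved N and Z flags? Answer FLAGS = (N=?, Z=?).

FLAGS = (N=0, Z=0)

after  0: R0=0xdf R1=0x46 R2=0x28 R3=0x9f R4=0x46  N=1 Z=0
after  1: R0=0xdf R1=0x46 R2=0x28 R3=0x9f R4=0x46  N=1 Z=0
after  2: R0=0xdf R1=0x46 R2=0x28 R3=0x9f R4=0xbf  N=1 Z=0
after  3: R0=0xdf R1=0x46 R2=0x28 R3=0x9f R4=0x08  N=0 Z=0
after  4: R0=0xdf R1=0x20 R2=0x28 R3=0x9f R4=0x08  N=0 Z=0
after  5: R0=0xdf R1=0x20 R2=0x28 R3=0x9f R4=0x30  N=0 Z=0
after  6: R0=0xdf R1=0x20 R2=0xbf R3=0x9f R4=0x30  N=1 Z=0
after  7: R0=0xdf R1=0x20 R2=0xbf R3=0x9f R4=0x30  N=0 Z=0
after  8: R0=0xdf R1=0x20 R2=0x61 R3=0x9f R4=0x30  N=0 Z=0
after  9: R0=0x7e R1=0x20 R2=0x61 R3=0x9f R4=0x30  N=0 Z=0
-- IRQ taken; context saved, return-PC = 10 --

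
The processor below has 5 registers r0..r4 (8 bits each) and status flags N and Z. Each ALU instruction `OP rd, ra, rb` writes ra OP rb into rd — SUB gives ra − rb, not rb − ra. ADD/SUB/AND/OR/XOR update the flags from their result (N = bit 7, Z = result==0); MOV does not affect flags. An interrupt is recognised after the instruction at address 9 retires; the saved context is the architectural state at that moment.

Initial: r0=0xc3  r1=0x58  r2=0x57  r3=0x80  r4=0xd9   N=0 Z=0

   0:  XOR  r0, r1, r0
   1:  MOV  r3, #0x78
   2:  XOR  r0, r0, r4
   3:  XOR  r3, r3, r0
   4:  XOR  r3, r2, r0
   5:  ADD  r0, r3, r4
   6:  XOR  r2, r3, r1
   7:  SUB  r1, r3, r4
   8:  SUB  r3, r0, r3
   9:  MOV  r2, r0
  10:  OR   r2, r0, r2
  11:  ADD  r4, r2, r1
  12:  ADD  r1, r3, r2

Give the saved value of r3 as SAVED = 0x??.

SAVED = 0xd9

after  0: r0=0x9b r1=0x58 r2=0x57 r3=0x80 r4=0xd9  N=1 Z=0
after  1: r0=0x9b r1=0x58 r2=0x57 r3=0x78 r4=0xd9  N=1 Z=0
after  2: r0=0x42 r1=0x58 r2=0x57 r3=0x78 r4=0xd9  N=0 Z=0
after  3: r0=0x42 r1=0x58 r2=0x57 r3=0x3a r4=0xd9  N=0 Z=0
after  4: r0=0x42 r1=0x58 r2=0x57 r3=0x15 r4=0xd9  N=0 Z=0
after  5: r0=0xee r1=0x58 r2=0x57 r3=0x15 r4=0xd9  N=1 Z=0
after  6: r0=0xee r1=0x58 r2=0x4d r3=0x15 r4=0xd9  N=0 Z=0
after  7: r0=0xee r1=0x3c r2=0x4d r3=0x15 r4=0xd9  N=0 Z=0
after  8: r0=0xee r1=0x3c r2=0x4d r3=0xd9 r4=0xd9  N=1 Z=0
after  9: r0=0xee r1=0x3c r2=0xee r3=0xd9 r4=0xd9  N=1 Z=0
-- IRQ taken; context saved, return-PC = 10 --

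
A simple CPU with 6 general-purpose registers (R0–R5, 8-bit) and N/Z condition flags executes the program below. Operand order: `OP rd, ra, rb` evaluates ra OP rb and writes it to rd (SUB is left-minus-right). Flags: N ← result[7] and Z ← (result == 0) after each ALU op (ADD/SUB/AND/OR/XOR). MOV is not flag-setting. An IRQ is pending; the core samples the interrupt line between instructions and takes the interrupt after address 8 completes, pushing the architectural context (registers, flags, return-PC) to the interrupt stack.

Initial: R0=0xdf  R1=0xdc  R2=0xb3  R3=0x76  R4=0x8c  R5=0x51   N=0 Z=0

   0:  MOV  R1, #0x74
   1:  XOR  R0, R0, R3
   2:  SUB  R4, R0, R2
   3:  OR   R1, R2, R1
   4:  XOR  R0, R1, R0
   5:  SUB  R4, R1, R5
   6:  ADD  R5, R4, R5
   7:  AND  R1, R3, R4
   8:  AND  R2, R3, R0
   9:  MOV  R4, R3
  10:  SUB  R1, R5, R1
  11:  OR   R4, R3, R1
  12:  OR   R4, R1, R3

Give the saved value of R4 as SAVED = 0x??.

after  0: R0=0xdf R1=0x74 R2=0xb3 R3=0x76 R4=0x8c R5=0x51  N=0 Z=0
after  1: R0=0xa9 R1=0x74 R2=0xb3 R3=0x76 R4=0x8c R5=0x51  N=1 Z=0
after  2: R0=0xa9 R1=0x74 R2=0xb3 R3=0x76 R4=0xf6 R5=0x51  N=1 Z=0
after  3: R0=0xa9 R1=0xf7 R2=0xb3 R3=0x76 R4=0xf6 R5=0x51  N=1 Z=0
after  4: R0=0x5e R1=0xf7 R2=0xb3 R3=0x76 R4=0xf6 R5=0x51  N=0 Z=0
after  5: R0=0x5e R1=0xf7 R2=0xb3 R3=0x76 R4=0xa6 R5=0x51  N=1 Z=0
after  6: R0=0x5e R1=0xf7 R2=0xb3 R3=0x76 R4=0xa6 R5=0xf7  N=1 Z=0
after  7: R0=0x5e R1=0x26 R2=0xb3 R3=0x76 R4=0xa6 R5=0xf7  N=0 Z=0
after  8: R0=0x5e R1=0x26 R2=0x56 R3=0x76 R4=0xa6 R5=0xf7  N=0 Z=0
-- IRQ taken; context saved, return-PC = 9 --

SAVED = 0xa6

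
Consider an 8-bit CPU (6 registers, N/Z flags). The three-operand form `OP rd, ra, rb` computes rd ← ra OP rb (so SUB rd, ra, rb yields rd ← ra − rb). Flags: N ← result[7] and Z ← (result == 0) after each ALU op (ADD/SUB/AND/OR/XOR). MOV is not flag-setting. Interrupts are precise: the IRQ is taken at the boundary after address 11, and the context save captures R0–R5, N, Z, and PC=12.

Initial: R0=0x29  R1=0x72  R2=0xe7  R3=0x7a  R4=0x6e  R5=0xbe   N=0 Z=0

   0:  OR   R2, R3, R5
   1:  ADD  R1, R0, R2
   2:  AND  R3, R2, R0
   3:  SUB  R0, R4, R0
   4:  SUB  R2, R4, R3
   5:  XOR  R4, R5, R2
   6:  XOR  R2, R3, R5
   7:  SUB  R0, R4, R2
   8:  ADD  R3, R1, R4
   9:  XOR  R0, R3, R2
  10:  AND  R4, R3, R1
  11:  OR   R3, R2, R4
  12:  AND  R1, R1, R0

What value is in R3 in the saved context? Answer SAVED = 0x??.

after  0: R0=0x29 R1=0x72 R2=0xfe R3=0x7a R4=0x6e R5=0xbe  N=1 Z=0
after  1: R0=0x29 R1=0x27 R2=0xfe R3=0x7a R4=0x6e R5=0xbe  N=0 Z=0
after  2: R0=0x29 R1=0x27 R2=0xfe R3=0x28 R4=0x6e R5=0xbe  N=0 Z=0
after  3: R0=0x45 R1=0x27 R2=0xfe R3=0x28 R4=0x6e R5=0xbe  N=0 Z=0
after  4: R0=0x45 R1=0x27 R2=0x46 R3=0x28 R4=0x6e R5=0xbe  N=0 Z=0
after  5: R0=0x45 R1=0x27 R2=0x46 R3=0x28 R4=0xf8 R5=0xbe  N=1 Z=0
after  6: R0=0x45 R1=0x27 R2=0x96 R3=0x28 R4=0xf8 R5=0xbe  N=1 Z=0
after  7: R0=0x62 R1=0x27 R2=0x96 R3=0x28 R4=0xf8 R5=0xbe  N=0 Z=0
after  8: R0=0x62 R1=0x27 R2=0x96 R3=0x1f R4=0xf8 R5=0xbe  N=0 Z=0
after  9: R0=0x89 R1=0x27 R2=0x96 R3=0x1f R4=0xf8 R5=0xbe  N=1 Z=0
after 10: R0=0x89 R1=0x27 R2=0x96 R3=0x1f R4=0x07 R5=0xbe  N=0 Z=0
after 11: R0=0x89 R1=0x27 R2=0x96 R3=0x97 R4=0x07 R5=0xbe  N=1 Z=0
-- IRQ taken; context saved, return-PC = 12 --

SAVED = 0x97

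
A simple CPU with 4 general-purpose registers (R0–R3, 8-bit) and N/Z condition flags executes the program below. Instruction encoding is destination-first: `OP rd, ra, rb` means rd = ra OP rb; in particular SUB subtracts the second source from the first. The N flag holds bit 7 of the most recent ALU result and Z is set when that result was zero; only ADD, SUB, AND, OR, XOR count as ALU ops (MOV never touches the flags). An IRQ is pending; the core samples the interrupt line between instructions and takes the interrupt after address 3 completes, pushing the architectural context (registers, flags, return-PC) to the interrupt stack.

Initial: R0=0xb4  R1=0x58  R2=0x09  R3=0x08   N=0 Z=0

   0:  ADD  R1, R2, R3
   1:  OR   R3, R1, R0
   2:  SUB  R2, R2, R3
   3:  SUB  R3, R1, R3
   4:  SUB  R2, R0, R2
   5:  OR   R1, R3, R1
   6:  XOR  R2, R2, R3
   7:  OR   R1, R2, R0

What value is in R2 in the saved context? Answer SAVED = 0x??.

SAVED = 0x54

after  0: R0=0xb4 R1=0x11 R2=0x09 R3=0x08  N=0 Z=0
after  1: R0=0xb4 R1=0x11 R2=0x09 R3=0xb5  N=1 Z=0
after  2: R0=0xb4 R1=0x11 R2=0x54 R3=0xb5  N=0 Z=0
after  3: R0=0xb4 R1=0x11 R2=0x54 R3=0x5c  N=0 Z=0
-- IRQ taken; context saved, return-PC = 4 --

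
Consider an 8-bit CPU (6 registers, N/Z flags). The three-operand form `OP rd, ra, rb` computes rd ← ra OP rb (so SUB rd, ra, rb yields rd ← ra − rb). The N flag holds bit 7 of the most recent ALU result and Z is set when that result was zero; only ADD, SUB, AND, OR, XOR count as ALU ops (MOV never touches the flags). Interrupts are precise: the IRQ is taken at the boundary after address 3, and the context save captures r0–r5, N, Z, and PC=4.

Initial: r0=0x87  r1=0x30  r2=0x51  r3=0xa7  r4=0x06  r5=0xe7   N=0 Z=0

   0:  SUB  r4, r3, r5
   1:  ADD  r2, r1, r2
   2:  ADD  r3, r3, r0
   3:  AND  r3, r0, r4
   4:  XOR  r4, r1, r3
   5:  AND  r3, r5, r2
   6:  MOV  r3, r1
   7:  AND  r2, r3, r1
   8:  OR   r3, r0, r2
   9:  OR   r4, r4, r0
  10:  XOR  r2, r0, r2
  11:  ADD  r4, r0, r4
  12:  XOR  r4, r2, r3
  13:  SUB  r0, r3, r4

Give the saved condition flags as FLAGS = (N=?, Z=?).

FLAGS = (N=1, Z=0)

after  0: r0=0x87 r1=0x30 r2=0x51 r3=0xa7 r4=0xc0 r5=0xe7  N=1 Z=0
after  1: r0=0x87 r1=0x30 r2=0x81 r3=0xa7 r4=0xc0 r5=0xe7  N=1 Z=0
after  2: r0=0x87 r1=0x30 r2=0x81 r3=0x2e r4=0xc0 r5=0xe7  N=0 Z=0
after  3: r0=0x87 r1=0x30 r2=0x81 r3=0x80 r4=0xc0 r5=0xe7  N=1 Z=0
-- IRQ taken; context saved, return-PC = 4 --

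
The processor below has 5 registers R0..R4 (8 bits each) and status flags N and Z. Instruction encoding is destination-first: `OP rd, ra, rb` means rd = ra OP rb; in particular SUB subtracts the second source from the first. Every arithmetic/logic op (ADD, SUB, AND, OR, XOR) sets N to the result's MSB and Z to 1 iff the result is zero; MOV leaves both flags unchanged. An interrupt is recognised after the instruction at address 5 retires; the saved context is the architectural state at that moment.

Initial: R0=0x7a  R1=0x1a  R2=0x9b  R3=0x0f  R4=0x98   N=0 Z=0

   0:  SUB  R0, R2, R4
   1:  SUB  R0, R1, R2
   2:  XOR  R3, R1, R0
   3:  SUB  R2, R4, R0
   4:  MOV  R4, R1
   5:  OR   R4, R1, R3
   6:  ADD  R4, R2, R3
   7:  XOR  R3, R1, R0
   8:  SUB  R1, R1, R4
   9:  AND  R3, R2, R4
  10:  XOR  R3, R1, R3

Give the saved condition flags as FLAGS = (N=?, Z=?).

FLAGS = (N=0, Z=0)

after  0: R0=0x03 R1=0x1a R2=0x9b R3=0x0f R4=0x98  N=0 Z=0
after  1: R0=0x7f R1=0x1a R2=0x9b R3=0x0f R4=0x98  N=0 Z=0
after  2: R0=0x7f R1=0x1a R2=0x9b R3=0x65 R4=0x98  N=0 Z=0
after  3: R0=0x7f R1=0x1a R2=0x19 R3=0x65 R4=0x98  N=0 Z=0
after  4: R0=0x7f R1=0x1a R2=0x19 R3=0x65 R4=0x1a  N=0 Z=0
after  5: R0=0x7f R1=0x1a R2=0x19 R3=0x65 R4=0x7f  N=0 Z=0
-- IRQ taken; context saved, return-PC = 6 --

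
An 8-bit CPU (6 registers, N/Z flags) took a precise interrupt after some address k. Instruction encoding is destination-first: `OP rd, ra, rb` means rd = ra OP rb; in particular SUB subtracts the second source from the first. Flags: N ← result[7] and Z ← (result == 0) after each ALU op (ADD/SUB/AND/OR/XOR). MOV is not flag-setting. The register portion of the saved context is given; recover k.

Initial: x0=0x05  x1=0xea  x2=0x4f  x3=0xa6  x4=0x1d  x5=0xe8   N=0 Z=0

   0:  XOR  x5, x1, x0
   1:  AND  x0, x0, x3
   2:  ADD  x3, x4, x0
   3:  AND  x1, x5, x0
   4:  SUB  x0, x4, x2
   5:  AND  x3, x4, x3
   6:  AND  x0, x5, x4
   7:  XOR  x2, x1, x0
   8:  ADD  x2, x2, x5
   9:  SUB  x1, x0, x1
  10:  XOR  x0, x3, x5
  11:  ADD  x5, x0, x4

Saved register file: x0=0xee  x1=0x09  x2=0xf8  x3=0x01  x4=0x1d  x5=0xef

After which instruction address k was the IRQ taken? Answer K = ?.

K = 10

after  0: x0=0x05 x1=0xea x2=0x4f x3=0xa6 x4=0x1d x5=0xef  N=1 Z=0
after  1: x0=0x04 x1=0xea x2=0x4f x3=0xa6 x4=0x1d x5=0xef  N=0 Z=0
after  2: x0=0x04 x1=0xea x2=0x4f x3=0x21 x4=0x1d x5=0xef  N=0 Z=0
after  3: x0=0x04 x1=0x04 x2=0x4f x3=0x21 x4=0x1d x5=0xef  N=0 Z=0
after  4: x0=0xce x1=0x04 x2=0x4f x3=0x21 x4=0x1d x5=0xef  N=1 Z=0
after  5: x0=0xce x1=0x04 x2=0x4f x3=0x01 x4=0x1d x5=0xef  N=0 Z=0
after  6: x0=0x0d x1=0x04 x2=0x4f x3=0x01 x4=0x1d x5=0xef  N=0 Z=0
after  7: x0=0x0d x1=0x04 x2=0x09 x3=0x01 x4=0x1d x5=0xef  N=0 Z=0
after  8: x0=0x0d x1=0x04 x2=0xf8 x3=0x01 x4=0x1d x5=0xef  N=1 Z=0
after  9: x0=0x0d x1=0x09 x2=0xf8 x3=0x01 x4=0x1d x5=0xef  N=0 Z=0
after 10: x0=0xee x1=0x09 x2=0xf8 x3=0x01 x4=0x1d x5=0xef  N=1 Z=0
-- IRQ taken; context saved, return-PC = 11 --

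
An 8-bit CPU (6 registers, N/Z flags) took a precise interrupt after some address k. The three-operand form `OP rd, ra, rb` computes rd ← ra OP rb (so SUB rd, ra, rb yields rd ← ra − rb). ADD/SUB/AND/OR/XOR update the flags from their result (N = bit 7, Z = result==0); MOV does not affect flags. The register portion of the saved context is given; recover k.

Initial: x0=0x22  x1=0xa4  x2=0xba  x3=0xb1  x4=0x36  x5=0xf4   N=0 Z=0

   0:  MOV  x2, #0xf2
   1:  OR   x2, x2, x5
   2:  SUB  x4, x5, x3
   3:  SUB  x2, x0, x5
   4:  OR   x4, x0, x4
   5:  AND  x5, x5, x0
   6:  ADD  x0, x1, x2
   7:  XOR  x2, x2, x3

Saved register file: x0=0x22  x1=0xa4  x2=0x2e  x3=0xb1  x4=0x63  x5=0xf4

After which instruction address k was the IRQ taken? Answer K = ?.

after  0: x0=0x22 x1=0xa4 x2=0xf2 x3=0xb1 x4=0x36 x5=0xf4  N=0 Z=0
after  1: x0=0x22 x1=0xa4 x2=0xf6 x3=0xb1 x4=0x36 x5=0xf4  N=1 Z=0
after  2: x0=0x22 x1=0xa4 x2=0xf6 x3=0xb1 x4=0x43 x5=0xf4  N=0 Z=0
after  3: x0=0x22 x1=0xa4 x2=0x2e x3=0xb1 x4=0x43 x5=0xf4  N=0 Z=0
after  4: x0=0x22 x1=0xa4 x2=0x2e x3=0xb1 x4=0x63 x5=0xf4  N=0 Z=0
-- IRQ taken; context saved, return-PC = 5 --

K = 4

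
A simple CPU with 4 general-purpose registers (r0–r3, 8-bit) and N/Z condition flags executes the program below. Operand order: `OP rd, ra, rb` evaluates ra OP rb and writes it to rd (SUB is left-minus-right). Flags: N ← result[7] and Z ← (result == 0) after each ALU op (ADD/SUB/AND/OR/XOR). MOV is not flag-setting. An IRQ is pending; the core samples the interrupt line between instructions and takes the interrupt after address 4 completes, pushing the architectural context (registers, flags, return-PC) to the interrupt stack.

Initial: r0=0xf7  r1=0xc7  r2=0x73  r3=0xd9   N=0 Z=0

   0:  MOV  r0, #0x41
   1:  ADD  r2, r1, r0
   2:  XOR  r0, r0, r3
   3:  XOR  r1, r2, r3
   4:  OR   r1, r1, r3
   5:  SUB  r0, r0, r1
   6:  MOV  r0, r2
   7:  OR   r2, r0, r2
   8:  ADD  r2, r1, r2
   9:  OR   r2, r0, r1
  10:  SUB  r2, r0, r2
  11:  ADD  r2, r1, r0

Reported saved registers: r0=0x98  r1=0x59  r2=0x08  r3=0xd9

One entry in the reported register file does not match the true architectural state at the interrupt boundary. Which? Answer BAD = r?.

BAD = r1

after  0: r0=0x41 r1=0xc7 r2=0x73 r3=0xd9  N=0 Z=0
after  1: r0=0x41 r1=0xc7 r2=0x08 r3=0xd9  N=0 Z=0
after  2: r0=0x98 r1=0xc7 r2=0x08 r3=0xd9  N=1 Z=0
after  3: r0=0x98 r1=0xd1 r2=0x08 r3=0xd9  N=1 Z=0
after  4: r0=0x98 r1=0xd9 r2=0x08 r3=0xd9  N=1 Z=0
-- IRQ taken; context saved, return-PC = 5 --
mismatch: r1: reported 0x59 vs actual 0xd9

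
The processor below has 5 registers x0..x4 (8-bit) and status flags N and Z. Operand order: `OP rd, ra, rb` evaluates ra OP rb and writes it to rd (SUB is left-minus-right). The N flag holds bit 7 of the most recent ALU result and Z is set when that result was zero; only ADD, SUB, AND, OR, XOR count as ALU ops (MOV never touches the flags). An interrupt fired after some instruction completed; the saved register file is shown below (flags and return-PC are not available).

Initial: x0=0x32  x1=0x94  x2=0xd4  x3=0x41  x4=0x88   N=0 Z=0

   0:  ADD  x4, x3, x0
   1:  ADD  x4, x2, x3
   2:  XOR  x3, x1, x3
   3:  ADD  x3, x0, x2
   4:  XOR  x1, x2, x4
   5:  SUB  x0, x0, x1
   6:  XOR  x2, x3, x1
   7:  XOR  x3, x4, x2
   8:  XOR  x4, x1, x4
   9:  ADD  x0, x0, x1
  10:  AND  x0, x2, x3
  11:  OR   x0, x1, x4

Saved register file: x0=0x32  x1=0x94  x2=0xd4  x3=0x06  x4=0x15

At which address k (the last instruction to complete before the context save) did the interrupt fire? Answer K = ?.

K = 3

after  0: x0=0x32 x1=0x94 x2=0xd4 x3=0x41 x4=0x73  N=0 Z=0
after  1: x0=0x32 x1=0x94 x2=0xd4 x3=0x41 x4=0x15  N=0 Z=0
after  2: x0=0x32 x1=0x94 x2=0xd4 x3=0xd5 x4=0x15  N=1 Z=0
after  3: x0=0x32 x1=0x94 x2=0xd4 x3=0x06 x4=0x15  N=0 Z=0
-- IRQ taken; context saved, return-PC = 4 --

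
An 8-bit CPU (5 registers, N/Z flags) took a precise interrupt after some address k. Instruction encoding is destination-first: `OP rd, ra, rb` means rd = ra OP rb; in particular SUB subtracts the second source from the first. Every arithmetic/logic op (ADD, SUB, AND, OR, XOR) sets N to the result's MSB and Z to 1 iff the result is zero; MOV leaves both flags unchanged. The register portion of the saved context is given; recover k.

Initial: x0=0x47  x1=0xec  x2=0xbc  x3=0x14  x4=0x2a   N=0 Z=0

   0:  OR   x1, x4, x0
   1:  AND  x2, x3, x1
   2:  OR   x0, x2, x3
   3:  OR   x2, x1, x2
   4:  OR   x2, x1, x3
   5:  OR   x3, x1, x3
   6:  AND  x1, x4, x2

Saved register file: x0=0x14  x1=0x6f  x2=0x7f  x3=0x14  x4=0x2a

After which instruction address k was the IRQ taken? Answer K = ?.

after  0: x0=0x47 x1=0x6f x2=0xbc x3=0x14 x4=0x2a  N=0 Z=0
after  1: x0=0x47 x1=0x6f x2=0x04 x3=0x14 x4=0x2a  N=0 Z=0
after  2: x0=0x14 x1=0x6f x2=0x04 x3=0x14 x4=0x2a  N=0 Z=0
after  3: x0=0x14 x1=0x6f x2=0x6f x3=0x14 x4=0x2a  N=0 Z=0
after  4: x0=0x14 x1=0x6f x2=0x7f x3=0x14 x4=0x2a  N=0 Z=0
-- IRQ taken; context saved, return-PC = 5 --

K = 4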